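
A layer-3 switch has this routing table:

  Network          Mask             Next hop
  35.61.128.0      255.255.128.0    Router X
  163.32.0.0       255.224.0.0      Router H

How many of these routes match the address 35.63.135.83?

0

No listed prefix contains 35.63.135.83.
Total matching entries: 0.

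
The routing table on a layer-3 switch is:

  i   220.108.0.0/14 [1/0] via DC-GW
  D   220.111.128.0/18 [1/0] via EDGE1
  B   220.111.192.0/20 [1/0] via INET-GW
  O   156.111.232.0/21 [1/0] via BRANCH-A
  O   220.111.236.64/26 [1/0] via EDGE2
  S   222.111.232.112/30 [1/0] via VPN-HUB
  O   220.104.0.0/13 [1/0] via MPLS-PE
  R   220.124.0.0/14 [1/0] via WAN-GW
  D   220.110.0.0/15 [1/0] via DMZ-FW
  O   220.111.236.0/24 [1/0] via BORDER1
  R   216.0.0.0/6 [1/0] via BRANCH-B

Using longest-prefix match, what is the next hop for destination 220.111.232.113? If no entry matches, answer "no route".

Routes whose prefix contains 220.111.232.113:
  220.104.0.0/13 (220.104.0.0 - 220.111.255.255) -> MPLS-PE
  220.108.0.0/14 (220.108.0.0 - 220.111.255.255) -> DC-GW
  220.110.0.0/15 (220.110.0.0 - 220.111.255.255) -> DMZ-FW
More-specific entries that do NOT match:
  222.111.232.112/30 (222.111.232.112 - 222.111.232.115) does not contain 220.111.232.113
  220.111.236.64/26 (220.111.236.64 - 220.111.236.127) does not contain 220.111.232.113
  220.111.236.0/24 (220.111.236.0 - 220.111.236.255) does not contain 220.111.232.113
  156.111.232.0/21 (156.111.232.0 - 156.111.239.255) does not contain 220.111.232.113
  220.111.192.0/20 (220.111.192.0 - 220.111.207.255) does not contain 220.111.232.113
  220.111.128.0/18 (220.111.128.0 - 220.111.191.255) does not contain 220.111.232.113
Longest matching prefix is /15 -> next hop DMZ-FW.

DMZ-FW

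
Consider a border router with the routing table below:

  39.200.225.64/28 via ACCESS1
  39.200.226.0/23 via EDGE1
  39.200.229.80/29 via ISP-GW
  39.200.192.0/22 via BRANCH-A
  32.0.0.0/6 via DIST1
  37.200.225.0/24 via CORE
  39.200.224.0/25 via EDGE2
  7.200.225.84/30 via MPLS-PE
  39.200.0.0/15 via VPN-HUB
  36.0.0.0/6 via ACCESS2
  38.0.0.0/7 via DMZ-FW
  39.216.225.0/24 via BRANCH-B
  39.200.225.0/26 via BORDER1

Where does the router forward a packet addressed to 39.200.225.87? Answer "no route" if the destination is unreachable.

Routes whose prefix contains 39.200.225.87:
  36.0.0.0/6 (36.0.0.0 - 39.255.255.255) -> ACCESS2
  38.0.0.0/7 (38.0.0.0 - 39.255.255.255) -> DMZ-FW
  39.200.0.0/15 (39.200.0.0 - 39.201.255.255) -> VPN-HUB
More-specific entries that do NOT match:
  7.200.225.84/30 (7.200.225.84 - 7.200.225.87) does not contain 39.200.225.87
  39.200.229.80/29 (39.200.229.80 - 39.200.229.87) does not contain 39.200.225.87
  39.200.225.64/28 (39.200.225.64 - 39.200.225.79) does not contain 39.200.225.87
  39.200.225.0/26 (39.200.225.0 - 39.200.225.63) does not contain 39.200.225.87
  39.200.224.0/25 (39.200.224.0 - 39.200.224.127) does not contain 39.200.225.87
  37.200.225.0/24 (37.200.225.0 - 37.200.225.255) does not contain 39.200.225.87
  39.216.225.0/24 (39.216.225.0 - 39.216.225.255) does not contain 39.200.225.87
  39.200.226.0/23 (39.200.226.0 - 39.200.227.255) does not contain 39.200.225.87
  39.200.192.0/22 (39.200.192.0 - 39.200.195.255) does not contain 39.200.225.87
Longest matching prefix is /15 -> next hop VPN-HUB.

VPN-HUB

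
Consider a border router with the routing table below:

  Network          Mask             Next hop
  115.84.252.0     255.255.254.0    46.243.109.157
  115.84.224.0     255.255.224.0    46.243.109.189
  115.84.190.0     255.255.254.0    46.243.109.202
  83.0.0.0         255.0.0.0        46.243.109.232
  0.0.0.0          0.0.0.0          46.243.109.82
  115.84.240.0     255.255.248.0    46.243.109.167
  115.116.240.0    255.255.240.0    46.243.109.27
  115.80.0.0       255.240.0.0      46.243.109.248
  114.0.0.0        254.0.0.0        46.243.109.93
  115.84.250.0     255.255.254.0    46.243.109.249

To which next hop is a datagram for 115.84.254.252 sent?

46.243.109.189

Routes whose prefix contains 115.84.254.252:
  0.0.0.0/0 (default, matches everything) -> 46.243.109.82
  114.0.0.0/7 (114.0.0.0 - 115.255.255.255) -> 46.243.109.93
  115.80.0.0/12 (115.80.0.0 - 115.95.255.255) -> 46.243.109.248
  115.84.224.0/19 (115.84.224.0 - 115.84.255.255) -> 46.243.109.189
More-specific entries that do NOT match:
  115.84.252.0/23 (115.84.252.0 - 115.84.253.255) does not contain 115.84.254.252
  115.84.190.0/23 (115.84.190.0 - 115.84.191.255) does not contain 115.84.254.252
  115.84.250.0/23 (115.84.250.0 - 115.84.251.255) does not contain 115.84.254.252
  115.84.240.0/21 (115.84.240.0 - 115.84.247.255) does not contain 115.84.254.252
  115.116.240.0/20 (115.116.240.0 - 115.116.255.255) does not contain 115.84.254.252
Longest matching prefix is /19 -> next hop 46.243.109.189.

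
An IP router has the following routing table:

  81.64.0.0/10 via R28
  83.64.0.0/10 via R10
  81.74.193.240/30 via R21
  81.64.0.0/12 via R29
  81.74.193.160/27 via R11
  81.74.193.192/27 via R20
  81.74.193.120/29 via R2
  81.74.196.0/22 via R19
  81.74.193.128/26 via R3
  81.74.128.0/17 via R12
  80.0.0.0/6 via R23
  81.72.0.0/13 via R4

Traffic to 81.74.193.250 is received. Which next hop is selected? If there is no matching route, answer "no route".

R12

Routes whose prefix contains 81.74.193.250:
  80.0.0.0/6 (80.0.0.0 - 83.255.255.255) -> R23
  81.64.0.0/10 (81.64.0.0 - 81.127.255.255) -> R28
  81.64.0.0/12 (81.64.0.0 - 81.79.255.255) -> R29
  81.72.0.0/13 (81.72.0.0 - 81.79.255.255) -> R4
  81.74.128.0/17 (81.74.128.0 - 81.74.255.255) -> R12
More-specific entries that do NOT match:
  81.74.193.240/30 (81.74.193.240 - 81.74.193.243) does not contain 81.74.193.250
  81.74.193.120/29 (81.74.193.120 - 81.74.193.127) does not contain 81.74.193.250
  81.74.193.160/27 (81.74.193.160 - 81.74.193.191) does not contain 81.74.193.250
  81.74.193.192/27 (81.74.193.192 - 81.74.193.223) does not contain 81.74.193.250
  81.74.193.128/26 (81.74.193.128 - 81.74.193.191) does not contain 81.74.193.250
  81.74.196.0/22 (81.74.196.0 - 81.74.199.255) does not contain 81.74.193.250
Longest matching prefix is /17 -> next hop R12.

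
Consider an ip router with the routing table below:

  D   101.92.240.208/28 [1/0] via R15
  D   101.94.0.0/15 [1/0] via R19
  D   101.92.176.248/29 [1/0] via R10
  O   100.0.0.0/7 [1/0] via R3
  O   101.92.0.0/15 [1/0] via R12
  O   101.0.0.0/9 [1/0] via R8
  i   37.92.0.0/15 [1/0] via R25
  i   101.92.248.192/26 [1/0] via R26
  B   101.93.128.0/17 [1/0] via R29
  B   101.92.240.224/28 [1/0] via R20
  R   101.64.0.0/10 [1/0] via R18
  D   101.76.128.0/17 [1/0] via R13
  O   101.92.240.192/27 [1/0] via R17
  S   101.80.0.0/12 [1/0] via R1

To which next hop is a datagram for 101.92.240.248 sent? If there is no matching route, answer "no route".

R12

Routes whose prefix contains 101.92.240.248:
  100.0.0.0/7 (100.0.0.0 - 101.255.255.255) -> R3
  101.0.0.0/9 (101.0.0.0 - 101.127.255.255) -> R8
  101.64.0.0/10 (101.64.0.0 - 101.127.255.255) -> R18
  101.80.0.0/12 (101.80.0.0 - 101.95.255.255) -> R1
  101.92.0.0/15 (101.92.0.0 - 101.93.255.255) -> R12
More-specific entries that do NOT match:
  101.92.176.248/29 (101.92.176.248 - 101.92.176.255) does not contain 101.92.240.248
  101.92.240.208/28 (101.92.240.208 - 101.92.240.223) does not contain 101.92.240.248
  101.92.240.224/28 (101.92.240.224 - 101.92.240.239) does not contain 101.92.240.248
  101.92.240.192/27 (101.92.240.192 - 101.92.240.223) does not contain 101.92.240.248
  101.92.248.192/26 (101.92.248.192 - 101.92.248.255) does not contain 101.92.240.248
  101.93.128.0/17 (101.93.128.0 - 101.93.255.255) does not contain 101.92.240.248
  101.76.128.0/17 (101.76.128.0 - 101.76.255.255) does not contain 101.92.240.248
Longest matching prefix is /15 -> next hop R12.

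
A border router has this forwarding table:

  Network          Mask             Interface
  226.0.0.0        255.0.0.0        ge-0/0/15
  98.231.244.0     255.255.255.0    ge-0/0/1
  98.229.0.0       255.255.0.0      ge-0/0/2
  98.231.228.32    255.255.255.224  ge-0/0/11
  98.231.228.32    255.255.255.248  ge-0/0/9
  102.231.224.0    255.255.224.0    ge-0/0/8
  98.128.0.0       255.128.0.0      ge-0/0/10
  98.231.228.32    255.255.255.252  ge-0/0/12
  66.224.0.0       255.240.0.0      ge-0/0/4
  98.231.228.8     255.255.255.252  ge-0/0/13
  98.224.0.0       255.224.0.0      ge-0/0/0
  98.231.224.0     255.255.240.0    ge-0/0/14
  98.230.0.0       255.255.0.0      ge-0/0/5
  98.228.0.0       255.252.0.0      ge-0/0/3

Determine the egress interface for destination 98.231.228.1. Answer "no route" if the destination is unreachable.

Routes whose prefix contains 98.231.228.1:
  98.128.0.0/9 (98.128.0.0 - 98.255.255.255) -> ge-0/0/10
  98.224.0.0/11 (98.224.0.0 - 98.255.255.255) -> ge-0/0/0
  98.228.0.0/14 (98.228.0.0 - 98.231.255.255) -> ge-0/0/3
  98.231.224.0/20 (98.231.224.0 - 98.231.239.255) -> ge-0/0/14
More-specific entries that do NOT match:
  98.231.228.32/30 (98.231.228.32 - 98.231.228.35) does not contain 98.231.228.1
  98.231.228.8/30 (98.231.228.8 - 98.231.228.11) does not contain 98.231.228.1
  98.231.228.32/29 (98.231.228.32 - 98.231.228.39) does not contain 98.231.228.1
  98.231.228.32/27 (98.231.228.32 - 98.231.228.63) does not contain 98.231.228.1
  98.231.244.0/24 (98.231.244.0 - 98.231.244.255) does not contain 98.231.228.1
Longest matching prefix is /20 -> interface ge-0/0/14.

ge-0/0/14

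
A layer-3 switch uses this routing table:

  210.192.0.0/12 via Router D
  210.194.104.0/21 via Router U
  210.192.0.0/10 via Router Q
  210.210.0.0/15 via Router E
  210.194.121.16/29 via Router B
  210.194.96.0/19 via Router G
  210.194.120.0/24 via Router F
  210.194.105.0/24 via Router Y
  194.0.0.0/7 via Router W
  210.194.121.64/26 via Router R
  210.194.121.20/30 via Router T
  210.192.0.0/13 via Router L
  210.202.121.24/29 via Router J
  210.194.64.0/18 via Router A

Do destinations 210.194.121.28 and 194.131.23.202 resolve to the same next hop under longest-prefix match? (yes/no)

no

210.194.121.28: longest match 210.194.96.0/19 -> Router G
194.131.23.202: longest match 194.0.0.0/7 -> Router W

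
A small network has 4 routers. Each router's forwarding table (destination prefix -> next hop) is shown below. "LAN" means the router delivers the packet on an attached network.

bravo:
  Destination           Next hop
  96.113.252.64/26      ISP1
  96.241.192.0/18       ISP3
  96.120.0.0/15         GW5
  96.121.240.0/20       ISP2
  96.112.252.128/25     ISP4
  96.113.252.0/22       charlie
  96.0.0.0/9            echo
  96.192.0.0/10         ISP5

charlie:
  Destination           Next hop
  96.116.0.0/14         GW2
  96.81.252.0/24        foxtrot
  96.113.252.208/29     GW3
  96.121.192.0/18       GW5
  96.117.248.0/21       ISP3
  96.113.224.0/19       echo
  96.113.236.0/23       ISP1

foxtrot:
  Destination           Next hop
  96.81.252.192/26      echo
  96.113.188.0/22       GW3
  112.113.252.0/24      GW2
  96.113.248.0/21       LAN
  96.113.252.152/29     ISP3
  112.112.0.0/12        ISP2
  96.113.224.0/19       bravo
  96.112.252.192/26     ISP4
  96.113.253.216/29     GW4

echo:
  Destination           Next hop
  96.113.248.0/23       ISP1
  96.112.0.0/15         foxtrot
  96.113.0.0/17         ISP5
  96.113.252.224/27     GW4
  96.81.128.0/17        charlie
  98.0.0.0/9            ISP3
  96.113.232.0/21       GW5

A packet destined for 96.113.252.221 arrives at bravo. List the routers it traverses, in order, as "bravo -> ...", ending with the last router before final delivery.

At bravo: longest match for 96.113.252.221 is 96.113.252.0/22 -> charlie
At charlie: longest match for 96.113.252.221 is 96.113.224.0/19 -> echo
At echo: longest match for 96.113.252.221 is 96.112.0.0/15 -> foxtrot
At foxtrot: longest match for 96.113.252.221 is 96.113.248.0/21 -> LAN

bravo -> charlie -> echo -> foxtrot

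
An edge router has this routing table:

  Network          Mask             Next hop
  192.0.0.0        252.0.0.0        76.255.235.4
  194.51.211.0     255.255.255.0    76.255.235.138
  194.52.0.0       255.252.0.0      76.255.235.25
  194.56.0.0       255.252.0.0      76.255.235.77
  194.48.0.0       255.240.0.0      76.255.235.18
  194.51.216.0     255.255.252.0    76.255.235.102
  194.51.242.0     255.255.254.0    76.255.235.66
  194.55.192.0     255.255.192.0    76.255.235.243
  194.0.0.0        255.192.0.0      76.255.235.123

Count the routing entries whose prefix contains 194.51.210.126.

Prefixes containing 194.51.210.126:
  192.0.0.0/6 (192.0.0.0 - 195.255.255.255)
  194.0.0.0/10 (194.0.0.0 - 194.63.255.255)
  194.48.0.0/12 (194.48.0.0 - 194.63.255.255)
Total matching entries: 3.

3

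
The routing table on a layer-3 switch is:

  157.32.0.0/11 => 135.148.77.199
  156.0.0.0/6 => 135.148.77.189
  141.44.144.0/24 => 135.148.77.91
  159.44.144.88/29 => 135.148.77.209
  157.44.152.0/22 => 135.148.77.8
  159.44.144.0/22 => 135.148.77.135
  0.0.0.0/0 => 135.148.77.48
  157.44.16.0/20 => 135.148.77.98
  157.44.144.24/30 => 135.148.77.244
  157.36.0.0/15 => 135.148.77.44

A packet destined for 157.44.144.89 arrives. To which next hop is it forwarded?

Routes whose prefix contains 157.44.144.89:
  0.0.0.0/0 (default, matches everything) -> 135.148.77.48
  156.0.0.0/6 (156.0.0.0 - 159.255.255.255) -> 135.148.77.189
  157.32.0.0/11 (157.32.0.0 - 157.63.255.255) -> 135.148.77.199
More-specific entries that do NOT match:
  157.44.144.24/30 (157.44.144.24 - 157.44.144.27) does not contain 157.44.144.89
  159.44.144.88/29 (159.44.144.88 - 159.44.144.95) does not contain 157.44.144.89
  141.44.144.0/24 (141.44.144.0 - 141.44.144.255) does not contain 157.44.144.89
  157.44.152.0/22 (157.44.152.0 - 157.44.155.255) does not contain 157.44.144.89
  159.44.144.0/22 (159.44.144.0 - 159.44.147.255) does not contain 157.44.144.89
  157.44.16.0/20 (157.44.16.0 - 157.44.31.255) does not contain 157.44.144.89
  157.36.0.0/15 (157.36.0.0 - 157.37.255.255) does not contain 157.44.144.89
Longest matching prefix is /11 -> next hop 135.148.77.199.

135.148.77.199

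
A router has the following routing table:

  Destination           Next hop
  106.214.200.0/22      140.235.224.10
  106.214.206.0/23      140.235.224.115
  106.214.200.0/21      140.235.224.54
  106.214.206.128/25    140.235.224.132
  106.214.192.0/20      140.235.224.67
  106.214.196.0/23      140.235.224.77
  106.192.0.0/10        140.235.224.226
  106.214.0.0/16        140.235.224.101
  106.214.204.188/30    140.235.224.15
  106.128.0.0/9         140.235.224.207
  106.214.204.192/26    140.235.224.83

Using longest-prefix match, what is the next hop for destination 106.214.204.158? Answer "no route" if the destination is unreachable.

140.235.224.54

Routes whose prefix contains 106.214.204.158:
  106.128.0.0/9 (106.128.0.0 - 106.255.255.255) -> 140.235.224.207
  106.192.0.0/10 (106.192.0.0 - 106.255.255.255) -> 140.235.224.226
  106.214.0.0/16 (106.214.0.0 - 106.214.255.255) -> 140.235.224.101
  106.214.192.0/20 (106.214.192.0 - 106.214.207.255) -> 140.235.224.67
  106.214.200.0/21 (106.214.200.0 - 106.214.207.255) -> 140.235.224.54
More-specific entries that do NOT match:
  106.214.204.188/30 (106.214.204.188 - 106.214.204.191) does not contain 106.214.204.158
  106.214.204.192/26 (106.214.204.192 - 106.214.204.255) does not contain 106.214.204.158
  106.214.206.128/25 (106.214.206.128 - 106.214.206.255) does not contain 106.214.204.158
  106.214.206.0/23 (106.214.206.0 - 106.214.207.255) does not contain 106.214.204.158
  106.214.196.0/23 (106.214.196.0 - 106.214.197.255) does not contain 106.214.204.158
  106.214.200.0/22 (106.214.200.0 - 106.214.203.255) does not contain 106.214.204.158
Longest matching prefix is /21 -> next hop 140.235.224.54.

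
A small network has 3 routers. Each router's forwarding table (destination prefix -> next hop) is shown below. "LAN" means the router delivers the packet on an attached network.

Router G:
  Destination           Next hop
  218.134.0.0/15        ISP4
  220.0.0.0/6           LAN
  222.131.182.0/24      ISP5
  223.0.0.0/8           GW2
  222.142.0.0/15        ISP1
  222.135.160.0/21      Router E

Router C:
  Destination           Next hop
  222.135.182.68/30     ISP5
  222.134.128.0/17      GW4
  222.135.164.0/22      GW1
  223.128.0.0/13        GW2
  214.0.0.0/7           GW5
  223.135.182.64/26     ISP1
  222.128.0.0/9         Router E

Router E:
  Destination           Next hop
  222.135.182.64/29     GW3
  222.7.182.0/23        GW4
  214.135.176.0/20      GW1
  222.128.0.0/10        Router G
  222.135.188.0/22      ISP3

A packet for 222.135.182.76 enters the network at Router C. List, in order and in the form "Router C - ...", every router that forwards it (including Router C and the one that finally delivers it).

Router C - Router E - Router G

At Router C: longest match for 222.135.182.76 is 222.128.0.0/9 -> Router E
At Router E: longest match for 222.135.182.76 is 222.128.0.0/10 -> Router G
At Router G: longest match for 222.135.182.76 is 220.0.0.0/6 -> LAN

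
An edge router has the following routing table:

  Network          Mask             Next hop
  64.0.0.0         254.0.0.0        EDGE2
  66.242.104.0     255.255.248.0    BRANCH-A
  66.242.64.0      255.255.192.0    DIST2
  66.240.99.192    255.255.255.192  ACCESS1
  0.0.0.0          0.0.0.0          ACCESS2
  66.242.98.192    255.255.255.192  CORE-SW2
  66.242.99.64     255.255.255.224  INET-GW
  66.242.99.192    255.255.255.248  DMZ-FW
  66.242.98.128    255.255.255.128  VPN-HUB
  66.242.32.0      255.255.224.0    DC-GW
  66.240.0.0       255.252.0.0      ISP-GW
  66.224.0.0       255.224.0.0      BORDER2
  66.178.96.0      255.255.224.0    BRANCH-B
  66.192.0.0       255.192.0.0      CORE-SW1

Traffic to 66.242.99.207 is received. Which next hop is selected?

Routes whose prefix contains 66.242.99.207:
  0.0.0.0/0 (default, matches everything) -> ACCESS2
  66.192.0.0/10 (66.192.0.0 - 66.255.255.255) -> CORE-SW1
  66.224.0.0/11 (66.224.0.0 - 66.255.255.255) -> BORDER2
  66.240.0.0/14 (66.240.0.0 - 66.243.255.255) -> ISP-GW
  66.242.64.0/18 (66.242.64.0 - 66.242.127.255) -> DIST2
More-specific entries that do NOT match:
  66.242.99.192/29 (66.242.99.192 - 66.242.99.199) does not contain 66.242.99.207
  66.242.99.64/27 (66.242.99.64 - 66.242.99.95) does not contain 66.242.99.207
  66.240.99.192/26 (66.240.99.192 - 66.240.99.255) does not contain 66.242.99.207
  66.242.98.192/26 (66.242.98.192 - 66.242.98.255) does not contain 66.242.99.207
  66.242.98.128/25 (66.242.98.128 - 66.242.98.255) does not contain 66.242.99.207
  66.242.104.0/21 (66.242.104.0 - 66.242.111.255) does not contain 66.242.99.207
  66.242.32.0/19 (66.242.32.0 - 66.242.63.255) does not contain 66.242.99.207
  66.178.96.0/19 (66.178.96.0 - 66.178.127.255) does not contain 66.242.99.207
Longest matching prefix is /18 -> next hop DIST2.

DIST2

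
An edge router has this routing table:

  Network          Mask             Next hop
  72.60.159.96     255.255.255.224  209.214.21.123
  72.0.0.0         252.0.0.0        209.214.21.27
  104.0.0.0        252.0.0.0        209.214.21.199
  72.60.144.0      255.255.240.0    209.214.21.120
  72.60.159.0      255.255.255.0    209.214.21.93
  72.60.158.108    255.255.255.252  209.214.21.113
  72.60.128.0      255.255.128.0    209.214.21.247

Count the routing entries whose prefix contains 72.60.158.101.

Prefixes containing 72.60.158.101:
  72.0.0.0/6 (72.0.0.0 - 75.255.255.255)
  72.60.128.0/17 (72.60.128.0 - 72.60.255.255)
  72.60.144.0/20 (72.60.144.0 - 72.60.159.255)
Total matching entries: 3.

3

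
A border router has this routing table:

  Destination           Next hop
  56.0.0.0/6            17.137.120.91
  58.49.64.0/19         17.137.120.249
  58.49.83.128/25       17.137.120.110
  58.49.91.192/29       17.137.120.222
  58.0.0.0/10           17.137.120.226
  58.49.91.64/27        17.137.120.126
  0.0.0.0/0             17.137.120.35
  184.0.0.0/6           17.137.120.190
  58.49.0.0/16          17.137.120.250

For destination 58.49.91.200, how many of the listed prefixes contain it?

Prefixes containing 58.49.91.200:
  0.0.0.0/0 (default, matches everything)
  56.0.0.0/6 (56.0.0.0 - 59.255.255.255)
  58.0.0.0/10 (58.0.0.0 - 58.63.255.255)
  58.49.0.0/16 (58.49.0.0 - 58.49.255.255)
  58.49.64.0/19 (58.49.64.0 - 58.49.95.255)
Total matching entries: 5.

5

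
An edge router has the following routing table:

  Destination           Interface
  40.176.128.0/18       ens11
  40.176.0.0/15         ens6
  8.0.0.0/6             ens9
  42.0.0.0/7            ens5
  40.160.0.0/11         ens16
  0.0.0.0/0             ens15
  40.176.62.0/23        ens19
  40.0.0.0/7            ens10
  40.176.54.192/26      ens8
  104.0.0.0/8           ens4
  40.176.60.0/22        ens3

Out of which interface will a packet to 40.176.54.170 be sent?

Routes whose prefix contains 40.176.54.170:
  0.0.0.0/0 (default, matches everything) -> ens15
  40.0.0.0/7 (40.0.0.0 - 41.255.255.255) -> ens10
  40.160.0.0/11 (40.160.0.0 - 40.191.255.255) -> ens16
  40.176.0.0/15 (40.176.0.0 - 40.177.255.255) -> ens6
More-specific entries that do NOT match:
  40.176.54.192/26 (40.176.54.192 - 40.176.54.255) does not contain 40.176.54.170
  40.176.62.0/23 (40.176.62.0 - 40.176.63.255) does not contain 40.176.54.170
  40.176.60.0/22 (40.176.60.0 - 40.176.63.255) does not contain 40.176.54.170
  40.176.128.0/18 (40.176.128.0 - 40.176.191.255) does not contain 40.176.54.170
Longest matching prefix is /15 -> interface ens6.

ens6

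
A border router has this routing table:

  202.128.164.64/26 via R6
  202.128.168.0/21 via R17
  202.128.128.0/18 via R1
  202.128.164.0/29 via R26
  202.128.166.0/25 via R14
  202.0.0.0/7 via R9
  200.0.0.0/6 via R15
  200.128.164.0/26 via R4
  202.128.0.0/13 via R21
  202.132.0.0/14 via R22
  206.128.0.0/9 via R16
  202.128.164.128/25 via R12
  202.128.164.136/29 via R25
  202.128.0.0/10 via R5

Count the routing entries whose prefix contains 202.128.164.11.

5

Prefixes containing 202.128.164.11:
  200.0.0.0/6 (200.0.0.0 - 203.255.255.255)
  202.0.0.0/7 (202.0.0.0 - 203.255.255.255)
  202.128.0.0/10 (202.128.0.0 - 202.191.255.255)
  202.128.0.0/13 (202.128.0.0 - 202.135.255.255)
  202.128.128.0/18 (202.128.128.0 - 202.128.191.255)
Total matching entries: 5.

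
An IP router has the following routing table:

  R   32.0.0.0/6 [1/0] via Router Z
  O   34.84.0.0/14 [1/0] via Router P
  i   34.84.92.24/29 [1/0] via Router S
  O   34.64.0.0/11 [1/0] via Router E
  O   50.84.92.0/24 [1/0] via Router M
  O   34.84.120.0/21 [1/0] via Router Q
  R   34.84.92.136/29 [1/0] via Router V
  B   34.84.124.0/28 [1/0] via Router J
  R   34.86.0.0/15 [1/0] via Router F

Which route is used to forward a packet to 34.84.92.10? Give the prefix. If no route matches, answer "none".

34.84.0.0/14

Entries matching 34.84.92.10:
  32.0.0.0/6 (32.0.0.0 - 35.255.255.255)
  34.64.0.0/11 (34.64.0.0 - 34.95.255.255)
  34.84.0.0/14 (34.84.0.0 - 34.87.255.255)
Most specific is 34.84.0.0/14.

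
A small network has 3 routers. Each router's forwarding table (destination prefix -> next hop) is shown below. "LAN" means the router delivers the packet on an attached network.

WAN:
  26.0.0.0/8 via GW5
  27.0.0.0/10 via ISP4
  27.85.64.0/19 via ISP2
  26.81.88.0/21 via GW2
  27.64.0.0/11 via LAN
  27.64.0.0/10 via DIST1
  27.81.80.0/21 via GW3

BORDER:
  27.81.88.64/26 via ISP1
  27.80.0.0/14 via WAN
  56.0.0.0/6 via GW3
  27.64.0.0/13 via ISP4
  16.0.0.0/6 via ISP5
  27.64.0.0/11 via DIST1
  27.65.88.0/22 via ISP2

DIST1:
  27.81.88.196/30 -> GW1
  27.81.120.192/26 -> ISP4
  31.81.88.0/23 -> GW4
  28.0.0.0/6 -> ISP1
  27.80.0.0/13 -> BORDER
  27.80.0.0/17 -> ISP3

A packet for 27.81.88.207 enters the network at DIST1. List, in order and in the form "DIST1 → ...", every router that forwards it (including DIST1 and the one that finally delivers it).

DIST1 → BORDER → WAN

At DIST1: longest match for 27.81.88.207 is 27.80.0.0/13 -> BORDER
At BORDER: longest match for 27.81.88.207 is 27.80.0.0/14 -> WAN
At WAN: longest match for 27.81.88.207 is 27.64.0.0/11 -> LAN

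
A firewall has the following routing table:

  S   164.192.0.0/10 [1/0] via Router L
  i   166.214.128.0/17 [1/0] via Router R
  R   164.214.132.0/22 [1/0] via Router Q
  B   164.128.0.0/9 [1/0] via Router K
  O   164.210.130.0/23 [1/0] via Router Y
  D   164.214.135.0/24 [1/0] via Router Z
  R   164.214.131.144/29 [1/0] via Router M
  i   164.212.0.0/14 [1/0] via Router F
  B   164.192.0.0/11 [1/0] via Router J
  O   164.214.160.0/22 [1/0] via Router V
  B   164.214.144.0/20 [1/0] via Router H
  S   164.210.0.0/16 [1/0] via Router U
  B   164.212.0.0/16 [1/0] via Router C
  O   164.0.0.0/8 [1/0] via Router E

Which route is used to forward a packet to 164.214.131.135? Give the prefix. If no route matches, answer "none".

Entries matching 164.214.131.135:
  164.0.0.0/8 (164.0.0.0 - 164.255.255.255)
  164.128.0.0/9 (164.128.0.0 - 164.255.255.255)
  164.192.0.0/10 (164.192.0.0 - 164.255.255.255)
  164.192.0.0/11 (164.192.0.0 - 164.223.255.255)
  164.212.0.0/14 (164.212.0.0 - 164.215.255.255)
Most specific is 164.212.0.0/14.

164.212.0.0/14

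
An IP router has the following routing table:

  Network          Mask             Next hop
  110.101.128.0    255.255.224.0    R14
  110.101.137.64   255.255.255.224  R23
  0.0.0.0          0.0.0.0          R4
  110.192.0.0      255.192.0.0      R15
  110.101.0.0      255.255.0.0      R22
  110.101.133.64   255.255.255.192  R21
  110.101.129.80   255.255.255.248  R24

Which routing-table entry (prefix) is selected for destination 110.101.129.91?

110.101.128.0/19

Entries matching 110.101.129.91:
  0.0.0.0/0 (default, matches everything)
  110.101.0.0/16 (110.101.0.0 - 110.101.255.255)
  110.101.128.0/19 (110.101.128.0 - 110.101.159.255)
Most specific is 110.101.128.0/19.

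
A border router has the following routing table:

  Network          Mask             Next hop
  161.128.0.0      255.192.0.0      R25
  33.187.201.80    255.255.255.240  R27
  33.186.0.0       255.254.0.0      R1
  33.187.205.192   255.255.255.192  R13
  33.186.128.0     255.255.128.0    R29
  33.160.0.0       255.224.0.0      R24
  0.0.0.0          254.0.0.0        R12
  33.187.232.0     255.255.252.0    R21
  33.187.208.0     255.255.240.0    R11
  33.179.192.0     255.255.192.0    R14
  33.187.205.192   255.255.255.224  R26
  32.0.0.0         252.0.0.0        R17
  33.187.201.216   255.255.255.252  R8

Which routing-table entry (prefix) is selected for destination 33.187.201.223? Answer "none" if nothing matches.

33.186.0.0/15

Entries matching 33.187.201.223:
  32.0.0.0/6 (32.0.0.0 - 35.255.255.255)
  33.160.0.0/11 (33.160.0.0 - 33.191.255.255)
  33.186.0.0/15 (33.186.0.0 - 33.187.255.255)
Most specific is 33.186.0.0/15.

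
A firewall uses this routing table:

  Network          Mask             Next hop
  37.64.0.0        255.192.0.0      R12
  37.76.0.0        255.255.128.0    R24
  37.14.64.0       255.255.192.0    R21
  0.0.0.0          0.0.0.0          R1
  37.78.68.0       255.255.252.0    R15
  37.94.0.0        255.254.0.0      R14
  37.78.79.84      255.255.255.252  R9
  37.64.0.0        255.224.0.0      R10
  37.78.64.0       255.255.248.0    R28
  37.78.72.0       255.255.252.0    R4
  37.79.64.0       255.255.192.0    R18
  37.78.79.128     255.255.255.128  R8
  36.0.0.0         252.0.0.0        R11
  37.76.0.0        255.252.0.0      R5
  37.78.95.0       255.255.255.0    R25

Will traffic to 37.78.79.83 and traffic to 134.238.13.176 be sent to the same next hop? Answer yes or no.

no

37.78.79.83: longest match 37.76.0.0/14 -> R5
134.238.13.176: longest match 0.0.0.0/0 -> R1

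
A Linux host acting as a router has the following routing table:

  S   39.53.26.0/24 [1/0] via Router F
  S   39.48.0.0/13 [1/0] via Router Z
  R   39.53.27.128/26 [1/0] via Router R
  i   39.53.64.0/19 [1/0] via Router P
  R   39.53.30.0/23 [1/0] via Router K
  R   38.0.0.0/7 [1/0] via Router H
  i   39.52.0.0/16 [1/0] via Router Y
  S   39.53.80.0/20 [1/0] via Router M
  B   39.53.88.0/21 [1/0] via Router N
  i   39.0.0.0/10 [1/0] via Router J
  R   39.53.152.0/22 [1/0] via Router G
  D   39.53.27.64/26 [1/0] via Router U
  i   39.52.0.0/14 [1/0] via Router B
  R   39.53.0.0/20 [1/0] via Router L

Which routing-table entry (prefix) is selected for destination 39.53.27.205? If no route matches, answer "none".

39.52.0.0/14

Entries matching 39.53.27.205:
  38.0.0.0/7 (38.0.0.0 - 39.255.255.255)
  39.0.0.0/10 (39.0.0.0 - 39.63.255.255)
  39.48.0.0/13 (39.48.0.0 - 39.55.255.255)
  39.52.0.0/14 (39.52.0.0 - 39.55.255.255)
Most specific is 39.52.0.0/14.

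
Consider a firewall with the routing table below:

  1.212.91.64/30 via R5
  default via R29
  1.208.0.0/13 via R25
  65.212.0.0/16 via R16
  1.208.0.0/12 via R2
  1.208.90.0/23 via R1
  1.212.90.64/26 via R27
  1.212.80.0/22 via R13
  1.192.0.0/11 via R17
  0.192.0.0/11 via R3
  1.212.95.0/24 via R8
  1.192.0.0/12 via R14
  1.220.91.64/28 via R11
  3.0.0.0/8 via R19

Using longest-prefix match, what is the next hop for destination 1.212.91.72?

Routes whose prefix contains 1.212.91.72:
  0.0.0.0/0 (default, matches everything) -> R29
  1.192.0.0/11 (1.192.0.0 - 1.223.255.255) -> R17
  1.208.0.0/12 (1.208.0.0 - 1.223.255.255) -> R2
  1.208.0.0/13 (1.208.0.0 - 1.215.255.255) -> R25
More-specific entries that do NOT match:
  1.212.91.64/30 (1.212.91.64 - 1.212.91.67) does not contain 1.212.91.72
  1.220.91.64/28 (1.220.91.64 - 1.220.91.79) does not contain 1.212.91.72
  1.212.90.64/26 (1.212.90.64 - 1.212.90.127) does not contain 1.212.91.72
  1.212.95.0/24 (1.212.95.0 - 1.212.95.255) does not contain 1.212.91.72
  1.208.90.0/23 (1.208.90.0 - 1.208.91.255) does not contain 1.212.91.72
  1.212.80.0/22 (1.212.80.0 - 1.212.83.255) does not contain 1.212.91.72
  65.212.0.0/16 (65.212.0.0 - 65.212.255.255) does not contain 1.212.91.72
Longest matching prefix is /13 -> next hop R25.

R25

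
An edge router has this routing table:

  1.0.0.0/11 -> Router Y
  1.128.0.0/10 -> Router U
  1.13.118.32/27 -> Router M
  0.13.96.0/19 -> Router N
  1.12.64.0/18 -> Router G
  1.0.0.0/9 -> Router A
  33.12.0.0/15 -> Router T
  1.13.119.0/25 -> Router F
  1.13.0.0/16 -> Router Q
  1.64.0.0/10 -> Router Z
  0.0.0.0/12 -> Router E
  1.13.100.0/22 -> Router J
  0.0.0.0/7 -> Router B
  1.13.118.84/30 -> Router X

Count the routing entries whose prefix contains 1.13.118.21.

Prefixes containing 1.13.118.21:
  0.0.0.0/7 (0.0.0.0 - 1.255.255.255)
  1.0.0.0/9 (1.0.0.0 - 1.127.255.255)
  1.0.0.0/11 (1.0.0.0 - 1.31.255.255)
  1.13.0.0/16 (1.13.0.0 - 1.13.255.255)
Total matching entries: 4.

4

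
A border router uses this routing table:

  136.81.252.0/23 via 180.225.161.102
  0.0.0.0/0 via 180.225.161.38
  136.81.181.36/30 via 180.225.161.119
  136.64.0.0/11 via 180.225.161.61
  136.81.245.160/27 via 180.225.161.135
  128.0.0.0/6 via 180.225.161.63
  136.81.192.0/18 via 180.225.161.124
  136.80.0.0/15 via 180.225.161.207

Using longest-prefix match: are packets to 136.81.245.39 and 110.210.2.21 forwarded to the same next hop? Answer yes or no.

136.81.245.39: longest match 136.81.192.0/18 -> 180.225.161.124
110.210.2.21: longest match 0.0.0.0/0 -> 180.225.161.38

no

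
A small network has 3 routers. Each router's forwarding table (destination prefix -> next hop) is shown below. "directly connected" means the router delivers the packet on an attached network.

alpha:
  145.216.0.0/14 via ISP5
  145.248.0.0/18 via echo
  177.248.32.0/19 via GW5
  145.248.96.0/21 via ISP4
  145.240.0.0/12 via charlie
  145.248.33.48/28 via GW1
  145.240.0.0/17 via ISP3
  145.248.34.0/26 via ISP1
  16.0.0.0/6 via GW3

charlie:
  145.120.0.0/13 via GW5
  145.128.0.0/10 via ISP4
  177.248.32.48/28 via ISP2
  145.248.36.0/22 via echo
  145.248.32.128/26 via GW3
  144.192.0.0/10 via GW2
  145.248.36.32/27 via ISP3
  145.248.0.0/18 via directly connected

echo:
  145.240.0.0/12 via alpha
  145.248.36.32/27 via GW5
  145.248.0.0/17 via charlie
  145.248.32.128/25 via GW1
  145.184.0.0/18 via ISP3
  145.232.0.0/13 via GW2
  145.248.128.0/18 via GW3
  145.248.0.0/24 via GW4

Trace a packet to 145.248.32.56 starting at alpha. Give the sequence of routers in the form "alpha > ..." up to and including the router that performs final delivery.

At alpha: longest match for 145.248.32.56 is 145.248.0.0/18 -> echo
At echo: longest match for 145.248.32.56 is 145.248.0.0/17 -> charlie
At charlie: longest match for 145.248.32.56 is 145.248.0.0/18 -> directly connected

alpha > echo > charlie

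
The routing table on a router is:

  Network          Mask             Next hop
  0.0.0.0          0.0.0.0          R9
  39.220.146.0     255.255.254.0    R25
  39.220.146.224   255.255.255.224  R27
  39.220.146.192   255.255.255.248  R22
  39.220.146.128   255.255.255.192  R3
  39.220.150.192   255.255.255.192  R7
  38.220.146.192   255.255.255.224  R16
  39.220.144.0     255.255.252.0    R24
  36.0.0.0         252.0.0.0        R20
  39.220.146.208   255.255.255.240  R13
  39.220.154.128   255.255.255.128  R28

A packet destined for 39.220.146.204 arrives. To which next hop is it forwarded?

R25

Routes whose prefix contains 39.220.146.204:
  0.0.0.0/0 (default, matches everything) -> R9
  36.0.0.0/6 (36.0.0.0 - 39.255.255.255) -> R20
  39.220.144.0/22 (39.220.144.0 - 39.220.147.255) -> R24
  39.220.146.0/23 (39.220.146.0 - 39.220.147.255) -> R25
More-specific entries that do NOT match:
  39.220.146.192/29 (39.220.146.192 - 39.220.146.199) does not contain 39.220.146.204
  39.220.146.208/28 (39.220.146.208 - 39.220.146.223) does not contain 39.220.146.204
  39.220.146.224/27 (39.220.146.224 - 39.220.146.255) does not contain 39.220.146.204
  38.220.146.192/27 (38.220.146.192 - 38.220.146.223) does not contain 39.220.146.204
  39.220.146.128/26 (39.220.146.128 - 39.220.146.191) does not contain 39.220.146.204
  39.220.150.192/26 (39.220.150.192 - 39.220.150.255) does not contain 39.220.146.204
  39.220.154.128/25 (39.220.154.128 - 39.220.154.255) does not contain 39.220.146.204
Longest matching prefix is /23 -> next hop R25.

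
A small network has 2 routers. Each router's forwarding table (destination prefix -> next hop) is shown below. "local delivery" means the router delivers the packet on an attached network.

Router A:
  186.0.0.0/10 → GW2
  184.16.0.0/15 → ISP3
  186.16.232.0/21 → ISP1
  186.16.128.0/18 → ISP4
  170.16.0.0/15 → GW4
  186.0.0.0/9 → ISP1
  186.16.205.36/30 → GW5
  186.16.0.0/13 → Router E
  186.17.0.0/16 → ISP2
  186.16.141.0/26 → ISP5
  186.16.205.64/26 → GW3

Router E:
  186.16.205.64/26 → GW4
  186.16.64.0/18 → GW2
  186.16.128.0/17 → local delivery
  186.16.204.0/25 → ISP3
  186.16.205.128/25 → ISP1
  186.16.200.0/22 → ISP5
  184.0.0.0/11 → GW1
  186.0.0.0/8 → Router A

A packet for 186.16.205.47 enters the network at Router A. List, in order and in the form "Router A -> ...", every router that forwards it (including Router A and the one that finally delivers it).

At Router A: longest match for 186.16.205.47 is 186.16.0.0/13 -> Router E
At Router E: longest match for 186.16.205.47 is 186.16.128.0/17 -> local delivery

Router A -> Router E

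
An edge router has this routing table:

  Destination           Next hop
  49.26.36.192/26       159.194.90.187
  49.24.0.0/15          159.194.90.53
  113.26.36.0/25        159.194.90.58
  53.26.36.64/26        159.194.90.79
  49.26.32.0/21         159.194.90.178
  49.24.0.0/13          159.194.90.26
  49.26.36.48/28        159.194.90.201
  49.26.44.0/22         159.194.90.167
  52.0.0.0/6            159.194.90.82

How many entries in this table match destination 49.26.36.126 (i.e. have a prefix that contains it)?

2

Prefixes containing 49.26.36.126:
  49.24.0.0/13 (49.24.0.0 - 49.31.255.255)
  49.26.32.0/21 (49.26.32.0 - 49.26.39.255)
Total matching entries: 2.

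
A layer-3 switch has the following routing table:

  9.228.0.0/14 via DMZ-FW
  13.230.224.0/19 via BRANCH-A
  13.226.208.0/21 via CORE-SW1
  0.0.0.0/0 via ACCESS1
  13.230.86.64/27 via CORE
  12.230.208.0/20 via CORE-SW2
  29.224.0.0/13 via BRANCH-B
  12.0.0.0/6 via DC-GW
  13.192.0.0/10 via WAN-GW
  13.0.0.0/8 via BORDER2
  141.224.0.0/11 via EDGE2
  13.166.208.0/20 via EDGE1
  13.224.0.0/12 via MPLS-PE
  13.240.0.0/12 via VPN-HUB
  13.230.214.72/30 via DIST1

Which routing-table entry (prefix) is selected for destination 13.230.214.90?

Entries matching 13.230.214.90:
  0.0.0.0/0 (default, matches everything)
  12.0.0.0/6 (12.0.0.0 - 15.255.255.255)
  13.0.0.0/8 (13.0.0.0 - 13.255.255.255)
  13.192.0.0/10 (13.192.0.0 - 13.255.255.255)
  13.224.0.0/12 (13.224.0.0 - 13.239.255.255)
Most specific is 13.224.0.0/12.

13.224.0.0/12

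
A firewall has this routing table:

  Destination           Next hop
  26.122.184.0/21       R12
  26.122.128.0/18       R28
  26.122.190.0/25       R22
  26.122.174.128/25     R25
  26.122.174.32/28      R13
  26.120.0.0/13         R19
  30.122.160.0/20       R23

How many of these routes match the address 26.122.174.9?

Prefixes containing 26.122.174.9:
  26.120.0.0/13 (26.120.0.0 - 26.127.255.255)
  26.122.128.0/18 (26.122.128.0 - 26.122.191.255)
Total matching entries: 2.

2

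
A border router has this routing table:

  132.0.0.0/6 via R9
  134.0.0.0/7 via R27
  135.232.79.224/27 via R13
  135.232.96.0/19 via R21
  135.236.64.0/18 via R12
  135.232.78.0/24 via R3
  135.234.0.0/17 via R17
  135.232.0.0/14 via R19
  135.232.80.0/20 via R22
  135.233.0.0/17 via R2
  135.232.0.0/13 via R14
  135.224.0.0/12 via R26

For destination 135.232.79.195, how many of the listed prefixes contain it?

5

Prefixes containing 135.232.79.195:
  132.0.0.0/6 (132.0.0.0 - 135.255.255.255)
  134.0.0.0/7 (134.0.0.0 - 135.255.255.255)
  135.224.0.0/12 (135.224.0.0 - 135.239.255.255)
  135.232.0.0/13 (135.232.0.0 - 135.239.255.255)
  135.232.0.0/14 (135.232.0.0 - 135.235.255.255)
Total matching entries: 5.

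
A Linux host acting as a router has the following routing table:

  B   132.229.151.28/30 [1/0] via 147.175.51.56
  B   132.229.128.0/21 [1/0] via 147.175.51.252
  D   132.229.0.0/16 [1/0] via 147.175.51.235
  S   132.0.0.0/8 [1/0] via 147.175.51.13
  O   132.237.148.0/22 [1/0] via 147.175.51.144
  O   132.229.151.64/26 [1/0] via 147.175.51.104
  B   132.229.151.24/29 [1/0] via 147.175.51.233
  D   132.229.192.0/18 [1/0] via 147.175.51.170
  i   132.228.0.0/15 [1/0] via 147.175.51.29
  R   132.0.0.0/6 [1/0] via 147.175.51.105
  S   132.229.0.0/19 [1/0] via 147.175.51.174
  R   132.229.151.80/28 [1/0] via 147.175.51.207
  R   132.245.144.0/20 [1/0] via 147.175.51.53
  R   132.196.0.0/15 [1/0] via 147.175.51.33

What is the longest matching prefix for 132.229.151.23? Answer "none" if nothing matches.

Entries matching 132.229.151.23:
  132.0.0.0/6 (132.0.0.0 - 135.255.255.255)
  132.0.0.0/8 (132.0.0.0 - 132.255.255.255)
  132.228.0.0/15 (132.228.0.0 - 132.229.255.255)
  132.229.0.0/16 (132.229.0.0 - 132.229.255.255)
Most specific is 132.229.0.0/16.

132.229.0.0/16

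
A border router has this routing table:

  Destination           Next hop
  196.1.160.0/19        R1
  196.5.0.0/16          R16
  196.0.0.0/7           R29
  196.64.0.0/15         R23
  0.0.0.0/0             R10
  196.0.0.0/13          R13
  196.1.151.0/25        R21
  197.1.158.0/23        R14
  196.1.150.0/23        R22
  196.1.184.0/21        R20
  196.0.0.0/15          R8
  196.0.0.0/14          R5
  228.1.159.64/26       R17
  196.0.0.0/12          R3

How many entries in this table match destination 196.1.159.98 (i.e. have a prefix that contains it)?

6

Prefixes containing 196.1.159.98:
  0.0.0.0/0 (default, matches everything)
  196.0.0.0/7 (196.0.0.0 - 197.255.255.255)
  196.0.0.0/12 (196.0.0.0 - 196.15.255.255)
  196.0.0.0/13 (196.0.0.0 - 196.7.255.255)
  196.0.0.0/14 (196.0.0.0 - 196.3.255.255)
  196.0.0.0/15 (196.0.0.0 - 196.1.255.255)
Total matching entries: 6.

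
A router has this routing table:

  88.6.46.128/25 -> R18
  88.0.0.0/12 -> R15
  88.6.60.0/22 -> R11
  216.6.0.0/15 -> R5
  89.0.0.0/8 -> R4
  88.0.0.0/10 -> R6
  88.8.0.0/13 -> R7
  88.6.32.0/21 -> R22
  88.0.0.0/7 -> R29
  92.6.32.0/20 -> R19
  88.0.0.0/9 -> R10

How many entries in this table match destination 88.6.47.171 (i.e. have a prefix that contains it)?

4

Prefixes containing 88.6.47.171:
  88.0.0.0/7 (88.0.0.0 - 89.255.255.255)
  88.0.0.0/9 (88.0.0.0 - 88.127.255.255)
  88.0.0.0/10 (88.0.0.0 - 88.63.255.255)
  88.0.0.0/12 (88.0.0.0 - 88.15.255.255)
Total matching entries: 4.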